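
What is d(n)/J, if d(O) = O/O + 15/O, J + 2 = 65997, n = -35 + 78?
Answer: 58/2837785 ≈ 2.0438e-5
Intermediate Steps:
n = 43
J = 65995 (J = -2 + 65997 = 65995)
d(O) = 1 + 15/O
d(n)/J = ((15 + 43)/43)/65995 = ((1/43)*58)*(1/65995) = (58/43)*(1/65995) = 58/2837785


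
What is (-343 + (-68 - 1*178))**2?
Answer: 346921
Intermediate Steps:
(-343 + (-68 - 1*178))**2 = (-343 + (-68 - 178))**2 = (-343 - 246)**2 = (-589)**2 = 346921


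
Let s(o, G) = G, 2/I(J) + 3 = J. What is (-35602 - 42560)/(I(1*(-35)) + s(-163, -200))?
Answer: 70718/181 ≈ 390.71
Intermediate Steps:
I(J) = 2/(-3 + J)
(-35602 - 42560)/(I(1*(-35)) + s(-163, -200)) = (-35602 - 42560)/(2/(-3 + 1*(-35)) - 200) = -78162/(2/(-3 - 35) - 200) = -78162/(2/(-38) - 200) = -78162/(2*(-1/38) - 200) = -78162/(-1/19 - 200) = -78162/(-3801/19) = -78162*(-19/3801) = 70718/181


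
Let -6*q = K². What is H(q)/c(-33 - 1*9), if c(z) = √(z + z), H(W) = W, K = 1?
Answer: I*√21/252 ≈ 0.018185*I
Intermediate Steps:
q = -⅙ (q = -⅙*1² = -⅙*1 = -⅙ ≈ -0.16667)
c(z) = √2*√z (c(z) = √(2*z) = √2*√z)
H(q)/c(-33 - 1*9) = -√2/(2*√(-33 - 1*9))/6 = -√2/(2*√(-33 - 9))/6 = -(-I*√21/42)/6 = -(-1)*I*√21/252 = I*√21/252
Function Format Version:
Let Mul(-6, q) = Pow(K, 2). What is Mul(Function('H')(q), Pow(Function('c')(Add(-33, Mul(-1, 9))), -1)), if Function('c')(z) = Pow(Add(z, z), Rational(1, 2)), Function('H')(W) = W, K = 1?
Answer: Mul(Rational(1, 252), I, Pow(21, Rational(1, 2))) ≈ Mul(0.018185, I)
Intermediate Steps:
q = Rational(-1, 6) (q = Mul(Rational(-1, 6), Pow(1, 2)) = Mul(Rational(-1, 6), 1) = Rational(-1, 6) ≈ -0.16667)
Function('c')(z) = Mul(Pow(2, Rational(1, 2)), Pow(z, Rational(1, 2))) (Function('c')(z) = Pow(Mul(2, z), Rational(1, 2)) = Mul(Pow(2, Rational(1, 2)), Pow(z, Rational(1, 2))))
Mul(Function('H')(q), Pow(Function('c')(Add(-33, Mul(-1, 9))), -1)) = Mul(Rational(-1, 6), Pow(Mul(Pow(2, Rational(1, 2)), Pow(Add(-33, Mul(-1, 9)), Rational(1, 2))), -1)) = Mul(Rational(-1, 6), Pow(Mul(Pow(2, Rational(1, 2)), Pow(Add(-33, -9), Rational(1, 2))), -1)) = Mul(Rational(-1, 6), Pow(Mul(Pow(2, Rational(1, 2)), Pow(-42, Rational(1, 2))), -1)) = Mul(Rational(-1, 6), Pow(Mul(Pow(2, Rational(1, 2)), Mul(I, Pow(42, Rational(1, 2)))), -1)) = Mul(Rational(-1, 6), Pow(Mul(2, I, Pow(21, Rational(1, 2))), -1)) = Mul(Rational(-1, 6), Mul(Rational(-1, 42), I, Pow(21, Rational(1, 2)))) = Mul(Rational(1, 252), I, Pow(21, Rational(1, 2)))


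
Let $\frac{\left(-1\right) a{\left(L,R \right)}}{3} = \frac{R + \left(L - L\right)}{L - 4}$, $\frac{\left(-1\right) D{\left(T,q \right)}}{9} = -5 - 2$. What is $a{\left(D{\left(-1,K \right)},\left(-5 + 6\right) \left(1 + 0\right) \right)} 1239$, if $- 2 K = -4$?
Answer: $-63$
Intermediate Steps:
$K = 2$ ($K = \left(- \frac{1}{2}\right) \left(-4\right) = 2$)
$D{\left(T,q \right)} = 63$ ($D{\left(T,q \right)} = - 9 \left(-5 - 2\right) = \left(-9\right) \left(-7\right) = 63$)
$a{\left(L,R \right)} = - \frac{3 R}{-4 + L}$ ($a{\left(L,R \right)} = - 3 \frac{R + \left(L - L\right)}{L - 4} = - 3 \frac{R + 0}{-4 + L} = - 3 \frac{R}{-4 + L} = - \frac{3 R}{-4 + L}$)
$a{\left(D{\left(-1,K \right)},\left(-5 + 6\right) \left(1 + 0\right) \right)} 1239 = - \frac{3 \left(-5 + 6\right) \left(1 + 0\right)}{-4 + 63} \cdot 1239 = - \frac{3 \cdot 1 \cdot 1}{59} \cdot 1239 = \left(-3\right) 1 \cdot \frac{1}{59} \cdot 1239 = \left(- \frac{3}{59}\right) 1239 = -63$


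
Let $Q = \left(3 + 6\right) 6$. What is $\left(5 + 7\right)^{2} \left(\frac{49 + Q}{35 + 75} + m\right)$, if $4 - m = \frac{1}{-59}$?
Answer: $\frac{2314584}{3245} \approx 713.28$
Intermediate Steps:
$Q = 54$ ($Q = 9 \cdot 6 = 54$)
$m = \frac{237}{59}$ ($m = 4 - \frac{1}{-59} = 4 - - \frac{1}{59} = 4 + \frac{1}{59} = \frac{237}{59} \approx 4.017$)
$\left(5 + 7\right)^{2} \left(\frac{49 + Q}{35 + 75} + m\right) = \left(5 + 7\right)^{2} \left(\frac{49 + 54}{35 + 75} + \frac{237}{59}\right) = 12^{2} \left(\frac{103}{110} + \frac{237}{59}\right) = 144 \left(103 \cdot \frac{1}{110} + \frac{237}{59}\right) = 144 \left(\frac{103}{110} + \frac{237}{59}\right) = 144 \cdot \frac{32147}{6490} = \frac{2314584}{3245}$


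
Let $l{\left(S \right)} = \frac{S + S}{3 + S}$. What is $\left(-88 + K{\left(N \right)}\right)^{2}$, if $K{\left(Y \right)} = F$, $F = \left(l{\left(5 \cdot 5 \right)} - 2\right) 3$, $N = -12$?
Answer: $\frac{1540081}{196} \approx 7857.6$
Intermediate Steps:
$l{\left(S \right)} = \frac{2 S}{3 + S}$
$F = - \frac{9}{14}$ ($F = \left(\frac{2 \cdot 5 \cdot 5}{3 + 5 \cdot 5} - 2\right) 3 = \left(2 \cdot 25 \frac{1}{3 + 25} - 2\right) 3 = \left(2 \cdot 25 \cdot \frac{1}{28} - 2\right) 3 = \left(\frac{25}{14} - 2\right) 3 = \left(- \frac{3}{14}\right) 3 = - \frac{9}{14} \approx -0.64286$)
$K{\left(Y \right)} = - \frac{9}{14}$
$\left(-88 + K{\left(N \right)}\right)^{2} = \left(-88 - \frac{9}{14}\right)^{2} = \left(- \frac{1241}{14}\right)^{2} = \frac{1540081}{196}$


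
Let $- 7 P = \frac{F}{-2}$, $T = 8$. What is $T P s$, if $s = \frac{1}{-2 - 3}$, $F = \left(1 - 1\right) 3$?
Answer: $0$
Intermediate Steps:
$F = 0$ ($F = 0 \cdot 3 = 0$)
$P = 0$ ($P = - \frac{0 \frac{1}{-2}}{7} = - \frac{0 \left(- \frac{1}{2}\right)}{7} = \left(- \frac{1}{7}\right) 0 = 0$)
$s = - \frac{1}{5}$ ($s = \frac{1}{-5} = - \frac{1}{5} \approx -0.2$)
$T P s = 8 \cdot 0 \left(- \frac{1}{5}\right) = 0 \left(- \frac{1}{5}\right) = 0$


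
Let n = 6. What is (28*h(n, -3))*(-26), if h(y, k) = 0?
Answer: 0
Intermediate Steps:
(28*h(n, -3))*(-26) = (28*0)*(-26) = 0*(-26) = 0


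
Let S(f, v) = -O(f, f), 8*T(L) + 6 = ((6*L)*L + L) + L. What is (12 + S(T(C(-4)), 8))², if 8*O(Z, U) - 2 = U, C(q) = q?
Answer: 112225/1024 ≈ 109.59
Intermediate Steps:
O(Z, U) = ¼ + U/8
T(L) = -¾ + L/4 + 3*L²/4 (T(L) = -¾ + (((6*L)*L + L) + L)/8 = -¾ + ((6*L² + L) + L)/8 = -¾ + ((L + 6*L²) + L)/8 = -¾ + (2*L + 6*L²)/8 = -¾ + (L/4 + 3*L²/4) = -¾ + L/4 + 3*L²/4)
S(f, v) = -¼ - f/8 (S(f, v) = -(¼ + f/8) = -¼ - f/8)
(12 + S(T(C(-4)), 8))² = (12 + (-¼ - (-¾ + (¼)*(-4) + (¾)*(-4)²)/8))² = (12 + (-¼ - (-¾ - 1 + (¾)*16)/8))² = (12 + (-¼ - (-¾ - 1 + 12)/8))² = (12 + (-¼ - ⅛*41/4))² = (12 + (-¼ - 41/32))² = (12 - 49/32)² = (335/32)² = 112225/1024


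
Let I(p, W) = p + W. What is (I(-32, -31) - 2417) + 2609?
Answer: 129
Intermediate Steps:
I(p, W) = W + p
(I(-32, -31) - 2417) + 2609 = ((-31 - 32) - 2417) + 2609 = (-63 - 2417) + 2609 = -2480 + 2609 = 129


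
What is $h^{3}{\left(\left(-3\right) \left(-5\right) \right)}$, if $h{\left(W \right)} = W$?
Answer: $3375$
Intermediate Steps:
$h^{3}{\left(\left(-3\right) \left(-5\right) \right)} = \left(\left(-3\right) \left(-5\right)\right)^{3} = 15^{3} = 3375$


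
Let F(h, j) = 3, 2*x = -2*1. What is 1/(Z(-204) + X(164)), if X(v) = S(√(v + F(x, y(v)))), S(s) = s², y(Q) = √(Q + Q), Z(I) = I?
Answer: -1/37 ≈ -0.027027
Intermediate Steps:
x = -1 (x = (-2*1)/2 = (½)*(-2) = -1)
y(Q) = √2*√Q (y(Q) = √(2*Q) = √2*√Q)
X(v) = 3 + v (X(v) = (√(v + 3))² = (√(3 + v))² = 3 + v)
1/(Z(-204) + X(164)) = 1/(-204 + (3 + 164)) = 1/(-204 + 167) = 1/(-37) = -1/37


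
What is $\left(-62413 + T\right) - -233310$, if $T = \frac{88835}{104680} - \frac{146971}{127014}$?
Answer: $\frac{227221259225585}{1329582552} \approx 1.709 \cdot 10^{5}$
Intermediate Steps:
$T = - \frac{410163559}{1329582552}$ ($T = 88835 \cdot \frac{1}{104680} - \frac{146971}{127014} = \frac{17767}{20936} - \frac{146971}{127014} = - \frac{410163559}{1329582552} \approx -0.30849$)
$\left(-62413 + T\right) - -233310 = \left(-62413 - \frac{410163559}{1329582552}\right) - -233310 = - \frac{82983645981535}{1329582552} + 233310 = \frac{227221259225585}{1329582552}$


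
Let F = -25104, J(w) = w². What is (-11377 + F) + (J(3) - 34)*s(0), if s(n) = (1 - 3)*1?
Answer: -36431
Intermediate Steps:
s(n) = -2 (s(n) = -2*1 = -2)
(-11377 + F) + (J(3) - 34)*s(0) = (-11377 - 25104) + (3² - 34)*(-2) = -36481 + (9 - 34)*(-2) = -36481 - 25*(-2) = -36481 + 50 = -36431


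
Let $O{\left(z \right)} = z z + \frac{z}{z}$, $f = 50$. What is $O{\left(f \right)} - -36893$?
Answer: $39394$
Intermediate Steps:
$O{\left(z \right)} = 1 + z^{2}$ ($O{\left(z \right)} = z^{2} + 1 = 1 + z^{2}$)
$O{\left(f \right)} - -36893 = \left(1 + 50^{2}\right) - -36893 = \left(1 + 2500\right) + 36893 = 2501 + 36893 = 39394$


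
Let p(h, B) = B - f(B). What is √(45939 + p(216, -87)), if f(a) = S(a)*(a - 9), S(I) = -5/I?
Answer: 2*√9641543/29 ≈ 214.14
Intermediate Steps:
f(a) = -5*(-9 + a)/a (f(a) = (-5/a)*(a - 9) = (-5/a)*(-9 + a) = -5*(-9 + a)/a)
p(h, B) = 5 + B - 45/B (p(h, B) = B - (-5 + 45/B) = B + (5 - 45/B) = 5 + B - 45/B)
√(45939 + p(216, -87)) = √(45939 + (5 - 87 - 45/(-87))) = √(45939 + (5 - 87 - 45*(-1/87))) = √(45939 + (5 - 87 + 15/29)) = √(45939 - 2363/29) = √(1329868/29) = 2*√9641543/29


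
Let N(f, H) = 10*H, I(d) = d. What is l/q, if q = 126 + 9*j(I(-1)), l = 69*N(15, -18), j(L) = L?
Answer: -1380/13 ≈ -106.15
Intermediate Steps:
l = -12420 (l = 69*(10*(-18)) = 69*(-180) = -12420)
q = 117 (q = 126 + 9*(-1) = 126 - 9 = 117)
l/q = -12420/117 = -12420*1/117 = -1380/13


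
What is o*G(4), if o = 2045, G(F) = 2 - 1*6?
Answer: -8180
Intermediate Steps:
G(F) = -4 (G(F) = 2 - 6 = -4)
o*G(4) = 2045*(-4) = -8180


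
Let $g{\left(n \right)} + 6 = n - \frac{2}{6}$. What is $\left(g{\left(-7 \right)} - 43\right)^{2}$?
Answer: $\frac{28561}{9} \approx 3173.4$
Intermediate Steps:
$g{\left(n \right)} = - \frac{19}{3} + n$ ($g{\left(n \right)} = -6 + \left(n - \frac{2}{6}\right) = -6 + \left(n - \frac{1}{3}\right) = -6 + \left(- \frac{1}{3} + n\right) = - \frac{19}{3} + n$)
$\left(g{\left(-7 \right)} - 43\right)^{2} = \left(\left(- \frac{19}{3} - 7\right) - 43\right)^{2} = \left(- \frac{40}{3} - 43\right)^{2} = \left(- \frac{169}{3}\right)^{2} = \frac{28561}{9}$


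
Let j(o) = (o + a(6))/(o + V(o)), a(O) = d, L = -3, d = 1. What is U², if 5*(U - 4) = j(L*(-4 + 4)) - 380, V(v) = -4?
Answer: 2076481/400 ≈ 5191.2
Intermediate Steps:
a(O) = 1
j(o) = (1 + o)/(-4 + o) (j(o) = (o + 1)/(o - 4) = (1 + o)/(-4 + o))
U = -1441/20 (U = 4 + ((1 - 3*(-4 + 4))/(-4 - 3*(-4 + 4)) - 380)/5 = 4 + ((1 - 3*0)/(-4 - 3*0) - 380)/5 = 4 + ((1 + 0)/(-4 + 0) - 380)/5 = 4 + (1/(-4) - 380)/5 = 4 + (-¼*1 - 380)/5 = 4 + (-¼ - 380)/5 = 4 + (⅕)*(-1521/4) = 4 - 1521/20 = -1441/20 ≈ -72.050)
U² = (-1441/20)² = 2076481/400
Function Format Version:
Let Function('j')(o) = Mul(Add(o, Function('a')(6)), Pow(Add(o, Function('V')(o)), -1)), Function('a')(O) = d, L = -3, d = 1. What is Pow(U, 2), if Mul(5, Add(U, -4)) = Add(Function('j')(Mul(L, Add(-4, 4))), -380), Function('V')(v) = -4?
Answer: Rational(2076481, 400) ≈ 5191.2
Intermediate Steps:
Function('a')(O) = 1
Function('j')(o) = Mul(Pow(Add(-4, o), -1), Add(1, o)) (Function('j')(o) = Mul(Add(o, 1), Pow(Add(o, -4), -1)) = Mul(Add(1, o), Pow(Add(-4, o), -1)) = Mul(Pow(Add(-4, o), -1), Add(1, o)))
U = Rational(-1441, 20) (U = Add(4, Mul(Rational(1, 5), Add(Mul(Pow(Add(-4, Mul(-3, Add(-4, 4))), -1), Add(1, Mul(-3, Add(-4, 4)))), -380))) = Add(4, Mul(Rational(1, 5), Add(Mul(Pow(Add(-4, Mul(-3, 0)), -1), Add(1, Mul(-3, 0))), -380))) = Add(4, Mul(Rational(1, 5), Add(Mul(Pow(Add(-4, 0), -1), Add(1, 0)), -380))) = Add(4, Mul(Rational(1, 5), Add(Mul(Pow(-4, -1), 1), -380))) = Add(4, Mul(Rational(1, 5), Add(Mul(Rational(-1, 4), 1), -380))) = Add(4, Mul(Rational(1, 5), Add(Rational(-1, 4), -380))) = Add(4, Mul(Rational(1, 5), Rational(-1521, 4))) = Add(4, Rational(-1521, 20)) = Rational(-1441, 20) ≈ -72.050)
Pow(U, 2) = Pow(Rational(-1441, 20), 2) = Rational(2076481, 400)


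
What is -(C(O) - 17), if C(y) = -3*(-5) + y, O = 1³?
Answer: 1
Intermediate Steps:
O = 1
C(y) = 15 + y
-(C(O) - 17) = -((15 + 1) - 17) = -(16 - 17) = -1*(-1) = 1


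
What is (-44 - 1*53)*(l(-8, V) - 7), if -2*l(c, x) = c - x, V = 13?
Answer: -679/2 ≈ -339.50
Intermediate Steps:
l(c, x) = x/2 - c/2 (l(c, x) = -(c - x)/2 = x/2 - c/2)
(-44 - 1*53)*(l(-8, V) - 7) = (-44 - 1*53)*(((1/2)*13 - 1/2*(-8)) - 7) = (-44 - 53)*((13/2 + 4) - 7) = -97*(21/2 - 7) = -97*7/2 = -679/2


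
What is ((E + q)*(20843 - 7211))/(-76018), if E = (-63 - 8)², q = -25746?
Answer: 141125280/38009 ≈ 3712.9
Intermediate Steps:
E = 5041 (E = (-71)² = 5041)
((E + q)*(20843 - 7211))/(-76018) = ((5041 - 25746)*(20843 - 7211))/(-76018) = -20705*13632*(-1/76018) = -282250560*(-1/76018) = 141125280/38009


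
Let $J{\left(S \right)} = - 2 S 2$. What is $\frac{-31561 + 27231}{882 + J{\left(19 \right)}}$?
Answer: $- \frac{2165}{403} \approx -5.3722$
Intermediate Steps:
$J{\left(S \right)} = - 4 S$
$\frac{-31561 + 27231}{882 + J{\left(19 \right)}} = \frac{-31561 + 27231}{882 - 76} = - \frac{4330}{882 - 76} = - \frac{4330}{806} = \left(-4330\right) \frac{1}{806} = - \frac{2165}{403}$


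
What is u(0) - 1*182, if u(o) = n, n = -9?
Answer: -191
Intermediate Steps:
u(o) = -9
u(0) - 1*182 = -9 - 1*182 = -9 - 182 = -191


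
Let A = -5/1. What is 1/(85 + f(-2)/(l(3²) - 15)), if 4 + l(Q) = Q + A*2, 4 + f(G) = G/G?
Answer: 20/1703 ≈ 0.011744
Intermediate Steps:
A = -5 (A = -5*1 = -5)
f(G) = -3 (f(G) = -4 + G/G = -4 + 1 = -3)
l(Q) = -14 + Q (l(Q) = -4 + (Q - 5*2) = -4 + (Q - 10) = -4 + (-10 + Q) = -14 + Q)
1/(85 + f(-2)/(l(3²) - 15)) = 1/(85 - 3/((-14 + 3²) - 15)) = 1/(85 - 3/((-14 + 9) - 15)) = 1/(85 - 3/(-5 - 15)) = 1/(85 - 3/(-20)) = 1/(85 - 3*(-1/20)) = 1/(85 + 3/20) = 1/(1703/20) = 20/1703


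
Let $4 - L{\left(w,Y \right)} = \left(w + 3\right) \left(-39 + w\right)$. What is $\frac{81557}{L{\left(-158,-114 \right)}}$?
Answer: $- \frac{81557}{30531} \approx -2.6713$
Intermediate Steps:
$L{\left(w,Y \right)} = 4 - \left(-39 + w\right) \left(3 + w\right)$ ($L{\left(w,Y \right)} = 4 - \left(w + 3\right) \left(-39 + w\right) = 4 - \left(3 + w\right) \left(-39 + w\right) = 4 - \left(-39 + w\right) \left(3 + w\right)$)
$\frac{81557}{L{\left(-158,-114 \right)}} = \frac{81557}{121 - \left(-158\right)^{2} + 36 \left(-158\right)} = \frac{81557}{121 - 24964 - 5688} = \frac{81557}{-30531} = 81557 \left(- \frac{1}{30531}\right) = - \frac{81557}{30531}$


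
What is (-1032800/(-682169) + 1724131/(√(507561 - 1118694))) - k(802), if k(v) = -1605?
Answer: 1095914045/682169 - 1724131*I*√611133/611133 ≈ 1606.5 - 2205.5*I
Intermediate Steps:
(-1032800/(-682169) + 1724131/(√(507561 - 1118694))) - k(802) = (-1032800/(-682169) + 1724131/(√(507561 - 1118694))) - 1*(-1605) = (-1032800*(-1/682169) + 1724131/(√(-611133))) + 1605 = (1032800/682169 + 1724131/((I*√611133))) + 1605 = (1032800/682169 + 1724131*(-I*√611133/611133)) + 1605 = (1032800/682169 - 1724131*I*√611133/611133) + 1605 = 1095914045/682169 - 1724131*I*√611133/611133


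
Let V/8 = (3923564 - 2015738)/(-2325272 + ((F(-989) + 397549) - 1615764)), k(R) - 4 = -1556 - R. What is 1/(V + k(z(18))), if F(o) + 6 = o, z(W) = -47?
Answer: -590747/891618003 ≈ -0.00066256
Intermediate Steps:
F(o) = -6 + o
k(R) = -1552 - R (k(R) = 4 + (-1556 - R) = -1552 - R)
V = -2543768/590747 (V = 8*((3923564 - 2015738)/(-2325272 + (((-6 - 989) + 397549) - 1615764))) = 8*(1907826/(-2325272 + ((-995 + 397549) - 1615764))) = 8*(1907826/(-2325272 + (396554 - 1615764))) = 8*(1907826/(-2325272 - 1219210)) = 8*(1907826/(-3544482)) = 8*(1907826*(-1/3544482)) = 8*(-317971/590747) = -2543768/590747 ≈ -4.3060)
1/(V + k(z(18))) = 1/(-2543768/590747 + (-1552 - 1*(-47))) = 1/(-2543768/590747 + (-1552 + 47)) = 1/(-2543768/590747 - 1505) = 1/(-891618003/590747) = -590747/891618003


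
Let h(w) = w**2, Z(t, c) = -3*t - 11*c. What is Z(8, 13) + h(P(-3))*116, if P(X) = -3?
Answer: 877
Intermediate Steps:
Z(t, c) = -11*c - 3*t
Z(8, 13) + h(P(-3))*116 = (-11*13 - 3*8) + (-3)**2*116 = (-143 - 24) + 9*116 = -167 + 1044 = 877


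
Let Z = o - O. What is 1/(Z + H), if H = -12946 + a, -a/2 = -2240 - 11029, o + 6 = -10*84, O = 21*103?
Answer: 1/10583 ≈ 9.4491e-5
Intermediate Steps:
O = 2163
o = -846 (o = -6 - 10*84 = -6 - 840 = -846)
a = 26538 (a = -2*(-2240 - 11029) = -2*(-13269) = 26538)
Z = -3009 (Z = -846 - 1*2163 = -846 - 2163 = -3009)
H = 13592 (H = -12946 + 26538 = 13592)
1/(Z + H) = 1/(-3009 + 13592) = 1/10583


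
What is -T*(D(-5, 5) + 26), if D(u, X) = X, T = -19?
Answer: 589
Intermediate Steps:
-T*(D(-5, 5) + 26) = -(-19)*(5 + 26) = -(-19)*31 = -1*(-589) = 589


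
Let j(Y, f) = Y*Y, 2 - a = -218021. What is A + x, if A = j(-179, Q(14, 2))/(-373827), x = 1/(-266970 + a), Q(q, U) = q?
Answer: -1568684654/18297710169 ≈ -0.085731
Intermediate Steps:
a = 218023 (a = 2 - 1*(-218021) = 2 + 218021 = 218023)
j(Y, f) = Y²
x = -1/48947 (x = 1/(-266970 + 218023) = 1/(-48947) = -1/48947 ≈ -2.0430e-5)
A = -32041/373827 (A = (-179)²/(-373827) = 32041*(-1/373827) = -32041/373827 ≈ -0.085711)
A + x = -32041/373827 - 1/48947 = -1568684654/18297710169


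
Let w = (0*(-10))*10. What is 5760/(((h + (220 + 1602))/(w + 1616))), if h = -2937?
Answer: -1861632/223 ≈ -8348.1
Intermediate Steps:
w = 0 (w = 0*10 = 0)
5760/(((h + (220 + 1602))/(w + 1616))) = 5760/(((-2937 + (220 + 1602))/(0 + 1616))) = 5760/(((-2937 + 1822)/1616)) = 5760/((-1115*1/1616)) = 5760/(-1115/1616) = 5760*(-1616/1115) = -1861632/223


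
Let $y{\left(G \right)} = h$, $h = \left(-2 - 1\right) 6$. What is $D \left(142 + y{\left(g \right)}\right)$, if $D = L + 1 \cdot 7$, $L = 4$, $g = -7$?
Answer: $1364$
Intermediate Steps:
$h = -18$ ($h = \left(-3\right) 6 = -18$)
$y{\left(G \right)} = -18$
$D = 11$ ($D = 4 + 1 \cdot 7 = 4 + 7 = 11$)
$D \left(142 + y{\left(g \right)}\right) = 11 \left(142 - 18\right) = 11 \cdot 124 = 1364$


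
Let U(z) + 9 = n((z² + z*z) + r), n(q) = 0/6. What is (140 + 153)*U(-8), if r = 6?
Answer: -2637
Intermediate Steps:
n(q) = 0 (n(q) = 0*(⅙) = 0)
U(z) = -9 (U(z) = -9 + 0 = -9)
(140 + 153)*U(-8) = (140 + 153)*(-9) = 293*(-9) = -2637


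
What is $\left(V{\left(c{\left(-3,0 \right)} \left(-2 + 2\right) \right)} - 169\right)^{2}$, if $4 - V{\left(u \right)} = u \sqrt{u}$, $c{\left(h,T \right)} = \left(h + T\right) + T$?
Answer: $27225$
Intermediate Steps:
$c{\left(h,T \right)} = h + 2 T$ ($c{\left(h,T \right)} = \left(T + h\right) + T = h + 2 T$)
$V{\left(u \right)} = 4 - u^{\frac{3}{2}}$ ($V{\left(u \right)} = 4 - u \sqrt{u} = 4 - u^{\frac{3}{2}}$)
$\left(V{\left(c{\left(-3,0 \right)} \left(-2 + 2\right) \right)} - 169\right)^{2} = \left(\left(4 - \left(\left(-3 + 2 \cdot 0\right) \left(-2 + 2\right)\right)^{\frac{3}{2}}\right) - 169\right)^{2} = \left(\left(4 - \left(\left(-3 + 0\right) 0\right)^{\frac{3}{2}}\right) - 169\right)^{2} = \left(\left(4 - \left(\left(-3\right) 0\right)^{\frac{3}{2}}\right) - 169\right)^{2} = \left(\left(4 - 0^{\frac{3}{2}}\right) - 169\right)^{2} = \left(\left(4 - 0\right) - 169\right)^{2} = \left(\left(4 + 0\right) - 169\right)^{2} = \left(4 - 169\right)^{2} = \left(-165\right)^{2} = 27225$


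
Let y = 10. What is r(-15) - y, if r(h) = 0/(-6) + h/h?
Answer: -9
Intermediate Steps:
r(h) = 1 (r(h) = 0*(-⅙) + 1 = 0 + 1 = 1)
r(-15) - y = 1 - 1*10 = 1 - 10 = -9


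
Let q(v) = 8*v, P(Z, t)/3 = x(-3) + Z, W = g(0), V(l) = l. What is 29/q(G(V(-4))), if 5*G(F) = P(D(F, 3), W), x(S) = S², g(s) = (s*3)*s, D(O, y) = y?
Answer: 145/288 ≈ 0.50347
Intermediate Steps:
g(s) = 3*s² (g(s) = (3*s)*s = 3*s²)
W = 0 (W = 3*0² = 3*0 = 0)
P(Z, t) = 27 + 3*Z (P(Z, t) = 3*((-3)² + Z) = 3*(9 + Z) = 27 + 3*Z)
G(F) = 36/5 (G(F) = (27 + 3*3)/5 = (27 + 9)/5 = (⅕)*36 = 36/5)
29/q(G(V(-4))) = 29/((8*(36/5))) = 29/(288/5) = 29*(5/288) = 145/288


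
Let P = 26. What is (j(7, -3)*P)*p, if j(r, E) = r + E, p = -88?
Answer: -9152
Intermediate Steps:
j(r, E) = E + r
(j(7, -3)*P)*p = ((-3 + 7)*26)*(-88) = (4*26)*(-88) = 104*(-88) = -9152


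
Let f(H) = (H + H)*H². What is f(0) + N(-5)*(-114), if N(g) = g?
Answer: 570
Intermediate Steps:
f(H) = 2*H³ (f(H) = (2*H)*H² = 2*H³)
f(0) + N(-5)*(-114) = 2*0³ - 5*(-114) = 2*0 + 570 = 0 + 570 = 570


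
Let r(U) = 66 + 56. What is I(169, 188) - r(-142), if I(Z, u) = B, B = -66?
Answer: -188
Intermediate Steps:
I(Z, u) = -66
r(U) = 122
I(169, 188) - r(-142) = -66 - 1*122 = -66 - 122 = -188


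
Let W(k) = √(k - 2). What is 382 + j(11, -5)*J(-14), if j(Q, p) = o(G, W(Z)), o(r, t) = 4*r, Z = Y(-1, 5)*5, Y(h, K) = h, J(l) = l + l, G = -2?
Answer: 606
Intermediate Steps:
J(l) = 2*l
Z = -5 (Z = -1*5 = -5)
W(k) = √(-2 + k)
j(Q, p) = -8 (j(Q, p) = 4*(-2) = -8)
382 + j(11, -5)*J(-14) = 382 - 16*(-14) = 382 - 8*(-28) = 382 + 224 = 606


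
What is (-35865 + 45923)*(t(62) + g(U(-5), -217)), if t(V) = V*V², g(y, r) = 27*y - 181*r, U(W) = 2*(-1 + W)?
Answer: 2788892298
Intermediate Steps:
U(W) = -2 + 2*W
g(y, r) = -181*r + 27*y
t(V) = V³
(-35865 + 45923)*(t(62) + g(U(-5), -217)) = (-35865 + 45923)*(62³ + (-181*(-217) + 27*(-2 + 2*(-5)))) = 10058*(238328 + (39277 + 27*(-2 - 10))) = 10058*(238328 + (39277 + 27*(-12))) = 10058*(238328 + (39277 - 324)) = 10058*(238328 + 38953) = 10058*277281 = 2788892298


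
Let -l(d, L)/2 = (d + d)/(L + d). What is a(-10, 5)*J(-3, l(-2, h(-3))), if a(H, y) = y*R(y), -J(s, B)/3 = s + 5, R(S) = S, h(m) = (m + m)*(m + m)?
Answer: -150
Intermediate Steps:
h(m) = 4*m**2 (h(m) = (2*m)*(2*m) = 4*m**2)
l(d, L) = -4*d/(L + d) (l(d, L) = -2*(d + d)/(L + d) = -2*2*d/(L + d) = -4*d/(L + d))
J(s, B) = -15 - 3*s (J(s, B) = -3*(s + 5) = -3*(5 + s) = -15 - 3*s)
a(H, y) = y**2 (a(H, y) = y*y = y**2)
a(-10, 5)*J(-3, l(-2, h(-3))) = 5**2*(-15 - 3*(-3)) = 25*(-15 + 9) = 25*(-6) = -150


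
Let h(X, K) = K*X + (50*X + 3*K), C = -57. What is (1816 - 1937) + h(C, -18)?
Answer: -1999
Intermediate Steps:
h(X, K) = 3*K + 50*X + K*X (h(X, K) = K*X + (3*K + 50*X) = 3*K + 50*X + K*X)
(1816 - 1937) + h(C, -18) = (1816 - 1937) + (3*(-18) + 50*(-57) - 18*(-57)) = -121 + (-54 - 2850 + 1026) = -121 - 1878 = -1999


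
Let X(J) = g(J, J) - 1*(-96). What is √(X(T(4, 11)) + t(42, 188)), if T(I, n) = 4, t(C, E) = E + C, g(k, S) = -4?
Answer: √322 ≈ 17.944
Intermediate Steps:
t(C, E) = C + E
X(J) = 92 (X(J) = -4 - 1*(-96) = -4 + 96 = 92)
√(X(T(4, 11)) + t(42, 188)) = √(92 + (42 + 188)) = √(92 + 230) = √322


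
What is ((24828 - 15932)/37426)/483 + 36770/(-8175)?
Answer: -7384551854/1641972185 ≈ -4.4974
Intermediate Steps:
((24828 - 15932)/37426)/483 + 36770/(-8175) = (8896*(1/37426))*(1/483) + 36770*(-1/8175) = (4448/18713)*(1/483) - 7354/1635 = 4448/9038379 - 7354/1635 = -7384551854/1641972185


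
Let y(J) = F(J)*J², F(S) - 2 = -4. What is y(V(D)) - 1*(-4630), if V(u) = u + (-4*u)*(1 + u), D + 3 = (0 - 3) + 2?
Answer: -778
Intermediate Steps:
D = -4 (D = -3 + ((0 - 3) + 2) = -3 + (-3 + 2) = -3 - 1 = -4)
F(S) = -2 (F(S) = 2 - 4 = -2)
V(u) = u - 4*u*(1 + u)
y(J) = -2*J²
y(V(D)) - 1*(-4630) = -2*16*(3 + 4*(-4))² - 1*(-4630) = -2*16*(3 - 16)² + 4630 = -2*(-1*(-4)*(-13))² + 4630 = -2*(-52)² + 4630 = -2*2704 + 4630 = -5408 + 4630 = -778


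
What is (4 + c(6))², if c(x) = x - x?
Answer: 16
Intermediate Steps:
c(x) = 0
(4 + c(6))² = (4 + 0)² = 4² = 16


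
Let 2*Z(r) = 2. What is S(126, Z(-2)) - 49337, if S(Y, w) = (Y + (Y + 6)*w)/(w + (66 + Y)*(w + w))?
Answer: -18994487/385 ≈ -49336.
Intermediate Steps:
Z(r) = 1 (Z(r) = (1/2)*2 = 1)
S(Y, w) = (Y + w*(6 + Y))/(w + 2*w*(66 + Y)) (S(Y, w) = (Y + (6 + Y)*w)/(w + (66 + Y)*(2*w)) = (Y + w*(6 + Y))/(w + 2*w*(66 + Y)))
S(126, Z(-2)) - 49337 = (126 + 6*1 + 126*1)/(1*(133 + 2*126)) - 49337 = 1*(126 + 6 + 126)/(133 + 252) - 49337 = 1*258/385 - 49337 = 1*(1/385)*258 - 49337 = 258/385 - 49337 = -18994487/385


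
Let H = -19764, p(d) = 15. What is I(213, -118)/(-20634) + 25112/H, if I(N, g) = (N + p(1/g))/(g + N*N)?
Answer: -51419535700/40468919571 ≈ -1.2706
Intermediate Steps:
I(N, g) = (15 + N)/(g + N²) (I(N, g) = (N + 15)/(g + N*N) = (15 + N)/(g + N²))
I(213, -118)/(-20634) + 25112/H = ((15 + 213)/(-118 + 213²))/(-20634) + 25112/(-19764) = (228/(-118 + 45369))*(-1/20634) + 25112*(-1/19764) = (228/45251)*(-1/20634) - 6278/4941 = -2/8190431 - 6278/4941 = -51419535700/40468919571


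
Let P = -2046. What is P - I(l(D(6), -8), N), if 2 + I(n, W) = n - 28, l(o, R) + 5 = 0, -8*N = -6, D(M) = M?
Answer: -2011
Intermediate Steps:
N = ¾ (N = -⅛*(-6) = ¾ ≈ 0.75000)
l(o, R) = -5 (l(o, R) = -5 + 0 = -5)
I(n, W) = -30 + n (I(n, W) = -2 + (n - 28) = -2 + (-28 + n) = -30 + n)
P - I(l(D(6), -8), N) = -2046 - (-30 - 5) = -2046 - 1*(-35) = -2046 + 35 = -2011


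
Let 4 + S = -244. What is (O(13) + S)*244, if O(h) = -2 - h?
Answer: -64172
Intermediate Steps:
S = -248 (S = -4 - 244 = -248)
(O(13) + S)*244 = ((-2 - 1*13) - 248)*244 = ((-2 - 13) - 248)*244 = (-15 - 248)*244 = -263*244 = -64172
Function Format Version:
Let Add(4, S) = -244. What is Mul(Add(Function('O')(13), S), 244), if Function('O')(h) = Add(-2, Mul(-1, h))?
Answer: -64172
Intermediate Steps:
S = -248 (S = Add(-4, -244) = -248)
Mul(Add(Function('O')(13), S), 244) = Mul(Add(Add(-2, Mul(-1, 13)), -248), 244) = Mul(Add(Add(-2, -13), -248), 244) = Mul(Add(-15, -248), 244) = Mul(-263, 244) = -64172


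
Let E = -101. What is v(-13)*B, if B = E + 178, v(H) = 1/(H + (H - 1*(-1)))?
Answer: -77/25 ≈ -3.0800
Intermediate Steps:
v(H) = 1/(1 + 2*H) (v(H) = 1/(H + (H + 1)) = 1/(H + (1 + H)) = 1/(1 + 2*H))
B = 77 (B = -101 + 178 = 77)
v(-13)*B = 77/(1 + 2*(-13)) = 77/(1 - 26) = 77/(-25) = -1/25*77 = -77/25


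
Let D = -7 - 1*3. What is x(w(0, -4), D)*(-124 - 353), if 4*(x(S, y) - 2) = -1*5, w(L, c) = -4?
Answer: -1431/4 ≈ -357.75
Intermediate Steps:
D = -10 (D = -7 - 3 = -10)
x(S, y) = 3/4 (x(S, y) = 2 + (-1*5)/4 = 2 + (1/4)*(-5) = 2 - 5/4 = 3/4)
x(w(0, -4), D)*(-124 - 353) = 3*(-124 - 353)/4 = (3/4)*(-477) = -1431/4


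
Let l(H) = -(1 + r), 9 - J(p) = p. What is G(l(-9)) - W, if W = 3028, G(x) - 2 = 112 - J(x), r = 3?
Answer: -2927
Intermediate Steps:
J(p) = 9 - p
l(H) = -4 (l(H) = -(1 + 3) = -1*4 = -4)
G(x) = 105 + x (G(x) = 2 + (112 - (9 - x)) = 2 + (112 + (-9 + x)) = 2 + (103 + x) = 105 + x)
G(l(-9)) - W = (105 - 4) - 1*3028 = 101 - 3028 = -2927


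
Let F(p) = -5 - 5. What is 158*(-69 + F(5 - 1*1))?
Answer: -12482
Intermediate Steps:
F(p) = -10
158*(-69 + F(5 - 1*1)) = 158*(-69 - 10) = 158*(-79) = -12482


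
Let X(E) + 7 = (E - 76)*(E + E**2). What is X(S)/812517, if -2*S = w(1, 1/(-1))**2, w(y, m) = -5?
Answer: -101831/6500136 ≈ -0.015666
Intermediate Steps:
S = -25/2 (S = -1/2*(-5)**2 = -1/2*25 = -25/2 ≈ -12.500)
X(E) = -7 + (-76 + E)*(E + E**2) (X(E) = -7 + (E - 76)*(E + E**2) = -7 + (-76 + E)*(E + E**2))
X(S)/812517 = (-7 + (-25/2)**3 - 76*(-25/2) - 75*(-25/2)**2)/812517 = (-7 - 15625/8 + 950 - 75*625/4)*(1/812517) = (-7 - 15625/8 + 950 - 46875/4)*(1/812517) = -101831/8*1/812517 = -101831/6500136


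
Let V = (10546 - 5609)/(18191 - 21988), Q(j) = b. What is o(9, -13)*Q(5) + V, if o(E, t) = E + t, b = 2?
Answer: -35313/3797 ≈ -9.3002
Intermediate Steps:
Q(j) = 2
V = -4937/3797 (V = 4937/(-3797) = 4937*(-1/3797) = -4937/3797 ≈ -1.3002)
o(9, -13)*Q(5) + V = (9 - 13)*2 - 4937/3797 = -4*2 - 4937/3797 = -8 - 4937/3797 = -35313/3797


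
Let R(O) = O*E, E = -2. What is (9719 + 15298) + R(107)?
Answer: 24803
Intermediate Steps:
R(O) = -2*O (R(O) = O*(-2) = -2*O)
(9719 + 15298) + R(107) = (9719 + 15298) - 2*107 = 25017 - 214 = 24803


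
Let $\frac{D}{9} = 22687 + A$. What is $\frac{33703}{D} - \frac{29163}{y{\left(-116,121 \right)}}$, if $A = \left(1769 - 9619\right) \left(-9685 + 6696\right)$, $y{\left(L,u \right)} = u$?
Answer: $- \frac{6164384335316}{25576620993} \approx -241.02$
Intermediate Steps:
$A = 23463650$ ($A = \left(-7850\right) \left(-2989\right) = 23463650$)
$D = 211377033$ ($D = 9 \left(22687 + 23463650\right) = 9 \cdot 23486337 = 211377033$)
$\frac{33703}{D} - \frac{29163}{y{\left(-116,121 \right)}} = \frac{33703}{211377033} - \frac{29163}{121} = - \frac{6164384335316}{25576620993}$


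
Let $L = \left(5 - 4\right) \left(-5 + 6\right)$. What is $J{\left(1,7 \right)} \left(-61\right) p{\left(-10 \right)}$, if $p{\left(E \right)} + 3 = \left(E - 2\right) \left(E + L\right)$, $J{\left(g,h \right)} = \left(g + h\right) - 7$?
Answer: $-6405$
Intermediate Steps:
$J{\left(g,h \right)} = -7 + g + h$
$L = 1$ ($L = 1 \cdot 1 = 1$)
$p{\left(E \right)} = -3 + \left(1 + E\right) \left(-2 + E\right)$ ($p{\left(E \right)} = -3 + \left(E - 2\right) \left(E + 1\right) = -3 + \left(-2 + E\right) \left(1 + E\right) = -3 + \left(1 + E\right) \left(-2 + E\right)$)
$J{\left(1,7 \right)} \left(-61\right) p{\left(-10 \right)} = \left(-7 + 1 + 7\right) \left(-61\right) \left(-5 + \left(-10\right)^{2} - -10\right) = 1 \left(-61\right) \left(-5 + 100 + 10\right) = \left(-61\right) 105 = -6405$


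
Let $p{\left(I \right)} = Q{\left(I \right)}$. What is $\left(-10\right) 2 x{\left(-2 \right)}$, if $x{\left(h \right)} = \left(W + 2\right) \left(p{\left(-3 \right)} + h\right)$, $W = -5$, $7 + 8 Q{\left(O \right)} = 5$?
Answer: $-135$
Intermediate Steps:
$Q{\left(O \right)} = - \frac{1}{4}$ ($Q{\left(O \right)} = - \frac{7}{8} + \frac{1}{8} \cdot 5 = - \frac{7}{8} + \frac{5}{8} = - \frac{1}{4}$)
$p{\left(I \right)} = - \frac{1}{4}$
$x{\left(h \right)} = \frac{3}{4} - 3 h$ ($x{\left(h \right)} = \left(-5 + 2\right) \left(- \frac{1}{4} + h\right) = - 3 \left(- \frac{1}{4} + h\right) = \frac{3}{4} - 3 h$)
$\left(-10\right) 2 x{\left(-2 \right)} = \left(-10\right) 2 \left(\frac{3}{4} - -6\right) = - 20 \left(\frac{3}{4} + 6\right) = \left(-20\right) \frac{27}{4} = -135$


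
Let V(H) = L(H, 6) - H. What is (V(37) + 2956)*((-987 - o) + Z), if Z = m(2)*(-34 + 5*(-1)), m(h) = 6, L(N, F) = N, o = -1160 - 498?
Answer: 1291772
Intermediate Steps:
o = -1658
Z = -234 (Z = 6*(-34 + 5*(-1)) = 6*(-34 - 5) = 6*(-39) = -234)
V(H) = 0 (V(H) = H - H = 0)
(V(37) + 2956)*((-987 - o) + Z) = (0 + 2956)*((-987 - 1*(-1658)) - 234) = 2956*((-987 + 1658) - 234) = 2956*(671 - 234) = 2956*437 = 1291772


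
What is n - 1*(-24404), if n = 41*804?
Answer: 57368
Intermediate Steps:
n = 32964
n - 1*(-24404) = 32964 - 1*(-24404) = 32964 + 24404 = 57368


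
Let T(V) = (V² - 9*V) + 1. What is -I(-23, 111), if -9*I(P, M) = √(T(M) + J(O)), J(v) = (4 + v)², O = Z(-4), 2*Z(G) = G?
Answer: √11327/9 ≈ 11.825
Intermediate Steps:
Z(G) = G/2
T(V) = 1 + V² - 9*V
O = -2 (O = (½)*(-4) = -2)
I(P, M) = -√(5 + M² - 9*M)/9 (I(P, M) = -√((1 + M² - 9*M) + (4 - 2)²)/9 = -√((1 + M² - 9*M) + 2²)/9 = -√((1 + M² - 9*M) + 4)/9 = -√(5 + M² - 9*M)/9)
-I(-23, 111) = -(-1)*√(5 + 111² - 9*111)/9 = -(-1)*√(5 + 12321 - 999)/9 = -(-1)*√11327/9 = √11327/9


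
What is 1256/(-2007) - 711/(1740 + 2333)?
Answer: -6542665/8174511 ≈ -0.80037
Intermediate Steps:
1256/(-2007) - 711/(1740 + 2333) = 1256*(-1/2007) - 711/4073 = -1256/2007 - 711*1/4073 = -1256/2007 - 711/4073 = -6542665/8174511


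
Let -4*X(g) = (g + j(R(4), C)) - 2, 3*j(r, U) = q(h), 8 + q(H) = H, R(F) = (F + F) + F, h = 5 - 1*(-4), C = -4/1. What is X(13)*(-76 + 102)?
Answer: -221/3 ≈ -73.667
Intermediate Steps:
C = -4 (C = -4*1 = -4)
h = 9 (h = 5 + 4 = 9)
R(F) = 3*F (R(F) = 2*F + F = 3*F)
q(H) = -8 + H
j(r, U) = ⅓ (j(r, U) = (-8 + 9)/3 = (⅓)*1 = ⅓)
X(g) = 5/12 - g/4 (X(g) = -((g + ⅓) - 2)/4 = -((⅓ + g) - 2)/4 = -(-5/3 + g)/4 = 5/12 - g/4)
X(13)*(-76 + 102) = (5/12 - ¼*13)*(-76 + 102) = (5/12 - 13/4)*26 = -17/6*26 = -221/3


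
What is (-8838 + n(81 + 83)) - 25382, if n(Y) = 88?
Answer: -34132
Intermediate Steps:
(-8838 + n(81 + 83)) - 25382 = (-8838 + 88) - 25382 = -8750 - 25382 = -34132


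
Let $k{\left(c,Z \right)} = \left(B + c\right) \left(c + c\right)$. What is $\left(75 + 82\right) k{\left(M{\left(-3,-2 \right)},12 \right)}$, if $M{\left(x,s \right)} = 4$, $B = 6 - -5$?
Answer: $18840$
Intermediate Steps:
$B = 11$ ($B = 6 + 5 = 11$)
$k{\left(c,Z \right)} = 2 c \left(11 + c\right)$ ($k{\left(c,Z \right)} = \left(11 + c\right) \left(c + c\right) = \left(11 + c\right) 2 c = 2 c \left(11 + c\right)$)
$\left(75 + 82\right) k{\left(M{\left(-3,-2 \right)},12 \right)} = \left(75 + 82\right) 2 \cdot 4 \left(11 + 4\right) = 157 \cdot 2 \cdot 4 \cdot 15 = 157 \cdot 120 = 18840$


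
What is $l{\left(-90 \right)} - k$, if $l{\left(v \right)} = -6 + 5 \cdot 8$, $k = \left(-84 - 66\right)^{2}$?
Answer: $-22466$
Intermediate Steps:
$k = 22500$ ($k = \left(-150\right)^{2} = 22500$)
$l{\left(v \right)} = 34$ ($l{\left(v \right)} = -6 + 40 = 34$)
$l{\left(-90 \right)} - k = 34 - 22500 = -22466$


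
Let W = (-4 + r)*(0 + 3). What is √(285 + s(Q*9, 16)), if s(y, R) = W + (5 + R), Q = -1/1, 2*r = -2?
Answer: √291 ≈ 17.059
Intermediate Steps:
r = -1 (r = (½)*(-2) = -1)
W = -15 (W = (-4 - 1)*(0 + 3) = -5*3 = -15)
Q = -1 (Q = -1*1 = -1)
s(y, R) = -10 + R (s(y, R) = -15 + (5 + R) = -10 + R)
√(285 + s(Q*9, 16)) = √(285 + (-10 + 16)) = √(285 + 6) = √291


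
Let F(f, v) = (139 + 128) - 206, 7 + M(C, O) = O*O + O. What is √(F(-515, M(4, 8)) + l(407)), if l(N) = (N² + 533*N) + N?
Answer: 2*√95762 ≈ 618.91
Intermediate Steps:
M(C, O) = -7 + O + O² (M(C, O) = -7 + (O*O + O) = -7 + (O² + O) = -7 + (O + O²) = -7 + O + O²)
F(f, v) = 61 (F(f, v) = 267 - 206 = 61)
l(N) = N² + 534*N
√(F(-515, M(4, 8)) + l(407)) = √(61 + 407*(534 + 407)) = √(61 + 407*941) = √(61 + 382987) = √383048 = 2*√95762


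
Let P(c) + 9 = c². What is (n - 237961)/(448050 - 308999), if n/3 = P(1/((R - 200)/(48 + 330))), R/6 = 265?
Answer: -10450367867/6105919025 ≈ -1.7115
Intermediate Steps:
R = 1590 (R = 6*265 = 1590)
P(c) = -9 + c²
n = -12934512/483025 (n = 3*(-9 + (1/((1590 - 200)/(48 + 330)))²) = 3*(-9 + (1/(1390/378))²) = 3*(-9 + (1/(1390*(1/378)))²) = 3*(-9 + (1/(695/189))²) = 3*(-9 + (189/695)²) = 3*(-9 + 35721/483025) = 3*(-4311504/483025) = -12934512/483025 ≈ -26.778)
(n - 237961)/(448050 - 308999) = (-12934512/483025 - 237961)/(448050 - 308999) = -114954046537/483025/139051 = -114954046537/483025*1/139051 = -10450367867/6105919025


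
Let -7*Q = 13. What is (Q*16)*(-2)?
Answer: 416/7 ≈ 59.429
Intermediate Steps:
Q = -13/7 (Q = -⅐*13 = -13/7 ≈ -1.8571)
(Q*16)*(-2) = -13/7*16*(-2) = -208/7*(-2) = 416/7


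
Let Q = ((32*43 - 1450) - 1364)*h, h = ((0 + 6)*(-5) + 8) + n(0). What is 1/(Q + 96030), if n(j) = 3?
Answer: 1/123352 ≈ 8.1069e-6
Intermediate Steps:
h = -19 (h = ((0 + 6)*(-5) + 8) + 3 = (6*(-5) + 8) + 3 = (-30 + 8) + 3 = -22 + 3 = -19)
Q = 27322 (Q = ((32*43 - 1450) - 1364)*(-19) = ((1376 - 1450) - 1364)*(-19) = (-74 - 1364)*(-19) = -1438*(-19) = 27322)
1/(Q + 96030) = 1/(27322 + 96030) = 1/123352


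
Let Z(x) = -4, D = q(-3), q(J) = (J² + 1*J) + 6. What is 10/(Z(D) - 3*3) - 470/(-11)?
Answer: 6000/143 ≈ 41.958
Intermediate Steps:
q(J) = 6 + J + J² (q(J) = (J² + J) + 6 = (J + J²) + 6 = 6 + J + J²)
D = 12 (D = 6 - 3 + (-3)² = 6 - 3 + 9 = 12)
10/(Z(D) - 3*3) - 470/(-11) = 10/(-4 - 3*3) - 470/(-11) = 10/(-4 - 9) - 470*(-1/11) = 10/(-13) + 470/11 = 10*(-1/13) + 470/11 = -10/13 + 470/11 = 6000/143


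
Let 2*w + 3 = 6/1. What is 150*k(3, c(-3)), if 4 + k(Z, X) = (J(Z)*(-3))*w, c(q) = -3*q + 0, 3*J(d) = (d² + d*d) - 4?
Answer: -3750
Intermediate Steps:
J(d) = -4/3 + 2*d²/3 (J(d) = ((d² + d*d) - 4)/3 = ((d² + d²) - 4)/3 = (2*d² - 4)/3 = (-4 + 2*d²)/3 = -4/3 + 2*d²/3)
c(q) = -3*q
w = 3/2 (w = -3/2 + (6/1)/2 = -3/2 + (6*1)/2 = -3/2 + (½)*6 = -3/2 + 3 = 3/2 ≈ 1.5000)
k(Z, X) = 2 - 3*Z² (k(Z, X) = -4 + ((-4/3 + 2*Z²/3)*(-3))*(3/2) = -4 + (4 - 2*Z²)*(3/2) = -4 + (6 - 3*Z²) = 2 - 3*Z²)
150*k(3, c(-3)) = 150*(2 - 3*3²) = 150*(2 - 3*9) = 150*(2 - 27) = 150*(-25) = -3750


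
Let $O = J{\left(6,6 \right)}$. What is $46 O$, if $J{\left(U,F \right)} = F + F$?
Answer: $552$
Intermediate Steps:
$J{\left(U,F \right)} = 2 F$
$O = 12$ ($O = 2 \cdot 6 = 12$)
$46 O = 46 \cdot 12 = 552$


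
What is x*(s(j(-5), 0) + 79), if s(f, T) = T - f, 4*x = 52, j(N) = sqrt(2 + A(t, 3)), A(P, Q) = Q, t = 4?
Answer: 1027 - 13*sqrt(5) ≈ 997.93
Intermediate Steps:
j(N) = sqrt(5) (j(N) = sqrt(2 + 3) = sqrt(5))
x = 13 (x = (1/4)*52 = 13)
x*(s(j(-5), 0) + 79) = 13*((0 - sqrt(5)) + 79) = 13*(-sqrt(5) + 79) = 13*(79 - sqrt(5)) = 1027 - 13*sqrt(5)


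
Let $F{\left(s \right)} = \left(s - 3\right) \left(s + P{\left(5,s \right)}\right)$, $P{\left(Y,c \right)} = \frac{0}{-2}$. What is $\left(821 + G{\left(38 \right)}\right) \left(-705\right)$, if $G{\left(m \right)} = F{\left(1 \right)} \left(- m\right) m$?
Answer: $-2614845$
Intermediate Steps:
$P{\left(Y,c \right)} = 0$ ($P{\left(Y,c \right)} = 0 \left(- \frac{1}{2}\right) = 0$)
$F{\left(s \right)} = s \left(-3 + s\right)$ ($F{\left(s \right)} = \left(s - 3\right) \left(s + 0\right) = \left(-3 + s\right) s = s \left(-3 + s\right)$)
$G{\left(m \right)} = 2 m^{2}$ ($G{\left(m \right)} = 1 \left(-3 + 1\right) \left(- m\right) m = 1 \left(-2\right) \left(- m\right) m = - 2 \left(- m\right) m = 2 m m = 2 m^{2}$)
$\left(821 + G{\left(38 \right)}\right) \left(-705\right) = \left(821 + 2 \cdot 38^{2}\right) \left(-705\right) = \left(821 + 2 \cdot 1444\right) \left(-705\right) = \left(821 + 2888\right) \left(-705\right) = 3709 \left(-705\right) = -2614845$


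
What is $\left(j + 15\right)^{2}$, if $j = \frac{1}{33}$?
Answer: $\frac{246016}{1089} \approx 225.91$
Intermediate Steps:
$j = \frac{1}{33} \approx 0.030303$
$\left(j + 15\right)^{2} = \left(\frac{1}{33} + 15\right)^{2} = \left(\frac{496}{33}\right)^{2} = \frac{246016}{1089}$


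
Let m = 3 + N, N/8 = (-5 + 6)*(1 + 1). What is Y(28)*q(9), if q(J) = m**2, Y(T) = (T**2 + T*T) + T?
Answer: 576156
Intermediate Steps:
N = 16 (N = 8*((-5 + 6)*(1 + 1)) = 8*(1*2) = 8*2 = 16)
Y(T) = T + 2*T**2 (Y(T) = (T**2 + T**2) + T = 2*T**2 + T = T + 2*T**2)
m = 19 (m = 3 + 16 = 19)
q(J) = 361 (q(J) = 19**2 = 361)
Y(28)*q(9) = (28*(1 + 2*28))*361 = (28*(1 + 56))*361 = (28*57)*361 = 1596*361 = 576156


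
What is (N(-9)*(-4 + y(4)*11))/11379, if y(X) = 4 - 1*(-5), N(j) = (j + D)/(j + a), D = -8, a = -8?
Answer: 95/11379 ≈ 0.0083487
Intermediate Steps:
N(j) = 1 (N(j) = (j - 8)/(j - 8) = (-8 + j)/(-8 + j) = 1)
y(X) = 9 (y(X) = 4 + 5 = 9)
(N(-9)*(-4 + y(4)*11))/11379 = (1*(-4 + 9*11))/11379 = (1*(-4 + 99))*(1/11379) = (1*95)*(1/11379) = 95*(1/11379) = 95/11379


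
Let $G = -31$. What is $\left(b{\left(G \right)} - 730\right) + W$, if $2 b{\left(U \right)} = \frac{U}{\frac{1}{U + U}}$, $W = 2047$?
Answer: $2278$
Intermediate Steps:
$b{\left(U \right)} = U^{2}$ ($b{\left(U \right)} = \frac{U \frac{1}{\frac{1}{U + U}}}{2} = \frac{U \frac{1}{\frac{1}{2 U}}}{2} = \frac{U \frac{1}{\frac{1}{2} \frac{1}{U}}}{2} = \frac{U 2 U}{2} = \frac{2 U^{2}}{2} = U^{2}$)
$\left(b{\left(G \right)} - 730\right) + W = \left(\left(-31\right)^{2} - 730\right) + 2047 = \left(961 - 730\right) + 2047 = 231 + 2047 = 2278$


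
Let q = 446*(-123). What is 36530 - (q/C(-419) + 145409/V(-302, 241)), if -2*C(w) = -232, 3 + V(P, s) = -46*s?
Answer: 23807301763/643162 ≈ 37016.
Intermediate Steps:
V(P, s) = -3 - 46*s
C(w) = 116 (C(w) = -1/2*(-232) = 116)
q = -54858
36530 - (q/C(-419) + 145409/V(-302, 241)) = 36530 - (-54858/116 + 145409/(-3 - 46*241)) = 36530 - (-54858*1/116 + 145409/(-3 - 11086)) = 36530 - (-27429/58 + 145409/(-11089)) = 36530 - (-27429/58 + 145409*(-1/11089)) = 36530 - (-27429/58 - 145409/11089) = 36530 - 1*(-312593903/643162) = 36530 + 312593903/643162 = 23807301763/643162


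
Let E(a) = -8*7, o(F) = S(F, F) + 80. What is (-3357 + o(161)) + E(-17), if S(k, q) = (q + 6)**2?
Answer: 24556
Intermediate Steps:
S(k, q) = (6 + q)**2
o(F) = 80 + (6 + F)**2 (o(F) = (6 + F)**2 + 80 = 80 + (6 + F)**2)
E(a) = -56
(-3357 + o(161)) + E(-17) = (-3357 + (80 + (6 + 161)**2)) - 56 = (-3357 + (80 + 167**2)) - 56 = (-3357 + (80 + 27889)) - 56 = (-3357 + 27969) - 56 = 24612 - 56 = 24556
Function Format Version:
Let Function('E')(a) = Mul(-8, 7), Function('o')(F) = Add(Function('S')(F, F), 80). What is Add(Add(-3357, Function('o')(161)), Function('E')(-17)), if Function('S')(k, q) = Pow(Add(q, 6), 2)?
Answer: 24556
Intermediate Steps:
Function('S')(k, q) = Pow(Add(6, q), 2)
Function('o')(F) = Add(80, Pow(Add(6, F), 2)) (Function('o')(F) = Add(Pow(Add(6, F), 2), 80) = Add(80, Pow(Add(6, F), 2)))
Function('E')(a) = -56
Add(Add(-3357, Function('o')(161)), Function('E')(-17)) = Add(Add(-3357, Add(80, Pow(Add(6, 161), 2))), -56) = Add(Add(-3357, Add(80, Pow(167, 2))), -56) = Add(Add(-3357, Add(80, 27889)), -56) = Add(Add(-3357, 27969), -56) = Add(24612, -56) = 24556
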